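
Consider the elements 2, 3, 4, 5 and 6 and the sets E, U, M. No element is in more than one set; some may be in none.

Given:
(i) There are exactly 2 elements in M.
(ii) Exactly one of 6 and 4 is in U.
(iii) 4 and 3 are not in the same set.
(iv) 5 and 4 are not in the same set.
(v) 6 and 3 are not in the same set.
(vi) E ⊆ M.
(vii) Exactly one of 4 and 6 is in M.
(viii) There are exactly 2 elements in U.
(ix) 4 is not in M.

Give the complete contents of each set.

From (ix): 4 ∉ M.
(vi) contrapositive: 4 ∉ E.
(vii) (exactly one): 6 ∈ M.
(ii) (exactly one): 4 ∈ U.
(iii): 3 ∉ U.
(iv): 5 ∉ U.
(v): 3 ∉ M.
(vi) contrapositive: 3 ∉ E.
(viii): only 2 candidates remain for U, so all are in.
(i): only 2 candidates remain for M, so all are in.

E = {}; U = {2, 4}; M = {5, 6}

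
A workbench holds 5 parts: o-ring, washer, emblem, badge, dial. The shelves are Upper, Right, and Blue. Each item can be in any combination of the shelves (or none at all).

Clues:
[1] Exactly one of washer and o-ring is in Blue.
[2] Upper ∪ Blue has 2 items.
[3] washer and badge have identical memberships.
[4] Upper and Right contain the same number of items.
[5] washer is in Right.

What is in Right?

Right = {badge, washer}

From (5): washer ∈ Right.
(3): badge matches washer: badge ∈ Right.
Suppose o-ring ∈ Right: no assignment then satisfies all the clues, so o-ring ∉ Right.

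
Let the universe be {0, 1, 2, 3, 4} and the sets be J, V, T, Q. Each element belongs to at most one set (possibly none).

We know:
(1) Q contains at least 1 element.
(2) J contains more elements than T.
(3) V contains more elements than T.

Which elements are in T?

T = {}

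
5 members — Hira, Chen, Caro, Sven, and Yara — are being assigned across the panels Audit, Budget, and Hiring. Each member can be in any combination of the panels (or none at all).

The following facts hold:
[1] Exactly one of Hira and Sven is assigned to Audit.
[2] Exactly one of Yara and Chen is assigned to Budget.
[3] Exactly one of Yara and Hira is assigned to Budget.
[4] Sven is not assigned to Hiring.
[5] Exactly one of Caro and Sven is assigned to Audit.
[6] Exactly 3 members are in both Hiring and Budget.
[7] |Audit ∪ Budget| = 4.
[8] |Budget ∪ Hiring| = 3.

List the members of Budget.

From (4): Sven ∉ Hiring.
Suppose Hira ∉ Budget: no assignment then satisfies all the clues, so Hira ∈ Budget.

Budget = {Caro, Chen, Hira}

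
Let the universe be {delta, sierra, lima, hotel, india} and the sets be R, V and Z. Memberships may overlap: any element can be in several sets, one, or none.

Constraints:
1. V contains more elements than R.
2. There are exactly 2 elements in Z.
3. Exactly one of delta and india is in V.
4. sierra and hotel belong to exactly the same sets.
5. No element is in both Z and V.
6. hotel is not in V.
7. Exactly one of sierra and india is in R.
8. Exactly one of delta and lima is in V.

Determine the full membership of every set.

R = {india}; V = {india, lima}; Z = {hotel, sierra}

From (6): hotel ∉ V.
(4): sierra matches hotel: sierra ∉ V.
Suppose delta ∈ R: no assignment then satisfies all the clues, so delta ∉ R.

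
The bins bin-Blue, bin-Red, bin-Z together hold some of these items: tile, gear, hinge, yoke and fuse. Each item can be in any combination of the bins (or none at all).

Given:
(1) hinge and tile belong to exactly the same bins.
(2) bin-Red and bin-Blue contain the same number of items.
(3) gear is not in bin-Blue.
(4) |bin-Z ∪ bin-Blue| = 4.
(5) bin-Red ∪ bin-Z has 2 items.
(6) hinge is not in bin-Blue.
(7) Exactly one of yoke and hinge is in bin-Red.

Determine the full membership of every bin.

bin-Blue = {fuse, yoke}; bin-Red = {hinge, tile}; bin-Z = {hinge, tile}

From (3): gear ∉ bin-Blue.
From (6): hinge ∉ bin-Blue.
(1): tile matches hinge: tile ∉ bin-Blue.
Suppose tile ∉ bin-Red: no assignment then satisfies all the clues, so tile ∈ bin-Red.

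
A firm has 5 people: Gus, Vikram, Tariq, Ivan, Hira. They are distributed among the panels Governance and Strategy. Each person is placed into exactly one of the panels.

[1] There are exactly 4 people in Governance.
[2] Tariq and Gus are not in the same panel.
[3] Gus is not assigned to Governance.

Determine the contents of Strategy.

From (3): Gus ∉ Governance.
(1): only 4 candidates remain for Governance, so all are in.
Only one panel left: Gus ∈ Strategy.

Strategy = {Gus}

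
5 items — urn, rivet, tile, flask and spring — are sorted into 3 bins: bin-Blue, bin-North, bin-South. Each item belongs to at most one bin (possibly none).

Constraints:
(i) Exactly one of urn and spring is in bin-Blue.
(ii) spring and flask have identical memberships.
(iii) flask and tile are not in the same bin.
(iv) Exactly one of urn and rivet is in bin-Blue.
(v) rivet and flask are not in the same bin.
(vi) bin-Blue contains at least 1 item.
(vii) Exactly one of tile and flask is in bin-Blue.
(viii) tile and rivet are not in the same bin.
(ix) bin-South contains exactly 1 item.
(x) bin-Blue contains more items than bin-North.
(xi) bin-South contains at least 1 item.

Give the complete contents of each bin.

bin-Blue = {tile, urn}; bin-North = {}; bin-South = {rivet}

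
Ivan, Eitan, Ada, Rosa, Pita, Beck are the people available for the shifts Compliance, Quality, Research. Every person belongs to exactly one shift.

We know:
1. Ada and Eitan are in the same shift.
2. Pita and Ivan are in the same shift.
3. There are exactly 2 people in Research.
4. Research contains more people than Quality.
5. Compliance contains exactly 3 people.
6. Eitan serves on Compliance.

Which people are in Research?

Research = {Ivan, Pita}

From (6): Eitan ∈ Compliance.
(1): Ada matches Eitan: Ada ∈ Compliance.
Suppose Ivan ∉ Research: no assignment then satisfies all the clues, so Ivan ∈ Research.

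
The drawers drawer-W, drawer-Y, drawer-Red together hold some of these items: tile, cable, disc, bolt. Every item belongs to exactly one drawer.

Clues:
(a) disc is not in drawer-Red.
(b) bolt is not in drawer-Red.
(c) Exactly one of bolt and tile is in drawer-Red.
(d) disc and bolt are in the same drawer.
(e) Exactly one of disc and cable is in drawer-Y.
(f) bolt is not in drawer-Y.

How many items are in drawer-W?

2

From (a): disc ∉ drawer-Red.
From (b): bolt ∉ drawer-Red.
From (f): bolt ∉ drawer-Y.
(c) (exactly one): tile ∈ drawer-Red.
(d): disc matches bolt: disc ∉ drawer-Y.
(e) (exactly one): cable ∈ drawer-Y.
Only one drawer left: disc ∈ drawer-W.
Only one drawer left: bolt ∈ drawer-W.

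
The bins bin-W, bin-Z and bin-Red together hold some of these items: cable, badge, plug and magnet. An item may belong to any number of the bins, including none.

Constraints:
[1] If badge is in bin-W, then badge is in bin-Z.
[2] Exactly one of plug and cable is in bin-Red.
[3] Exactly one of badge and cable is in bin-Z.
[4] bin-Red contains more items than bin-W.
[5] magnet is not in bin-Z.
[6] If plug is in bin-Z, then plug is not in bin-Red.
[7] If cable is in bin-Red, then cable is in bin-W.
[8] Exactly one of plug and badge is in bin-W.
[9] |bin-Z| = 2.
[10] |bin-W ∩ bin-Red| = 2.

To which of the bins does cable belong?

cable: bin-Red, bin-W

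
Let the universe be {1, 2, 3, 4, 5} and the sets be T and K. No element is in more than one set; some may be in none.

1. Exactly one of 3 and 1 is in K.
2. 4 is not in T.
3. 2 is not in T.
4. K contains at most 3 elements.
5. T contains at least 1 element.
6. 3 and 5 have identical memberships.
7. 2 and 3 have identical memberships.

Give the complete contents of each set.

T = {1}; K = {2, 3, 5}

From (2): 4 ∉ T.
From (3): 2 ∉ T.
(7): 3 matches 2: 3 ∉ T.
(6): 5 matches 3: 5 ∉ T.
(5): only 1 candidates remain for T, so all are in.
(1) (exactly one): 3 ∈ K.
(6): 5 matches 3: 5 ∈ K.
(7): 2 matches 3: 2 ∈ K.
(4): K already has 3, so the rest are out.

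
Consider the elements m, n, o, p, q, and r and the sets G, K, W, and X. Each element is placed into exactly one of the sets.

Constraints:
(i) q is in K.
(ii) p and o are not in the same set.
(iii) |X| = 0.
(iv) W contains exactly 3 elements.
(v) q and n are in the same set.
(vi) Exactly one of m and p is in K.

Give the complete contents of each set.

G = {}; K = {n, p, q}; W = {m, o, r}; X = {}

From (i): q ∈ K.
(iii): X already has 0, so the rest are out.
(v): n matches q: n ∉ G.
(v): n matches q: n ∈ K.
Suppose m ∈ G: no assignment then satisfies all the clues, so m ∉ G.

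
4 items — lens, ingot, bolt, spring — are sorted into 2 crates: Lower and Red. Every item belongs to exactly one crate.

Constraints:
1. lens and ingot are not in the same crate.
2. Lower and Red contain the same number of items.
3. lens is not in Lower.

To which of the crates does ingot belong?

ingot: Lower

From (3): lens ∉ Lower.
Only one crate left: lens ∈ Red.
(1): ingot ∉ Red.
Only one crate left: ingot ∈ Lower.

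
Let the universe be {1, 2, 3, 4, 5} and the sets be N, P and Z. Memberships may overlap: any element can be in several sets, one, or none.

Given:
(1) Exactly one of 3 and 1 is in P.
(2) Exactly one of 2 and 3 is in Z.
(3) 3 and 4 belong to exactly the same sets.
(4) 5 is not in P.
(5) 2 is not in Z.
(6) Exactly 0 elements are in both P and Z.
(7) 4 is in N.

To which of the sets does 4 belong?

4: N, Z

From (4): 5 ∉ P.
From (5): 2 ∉ Z.
From (7): 4 ∈ N.
(2) (exactly one): 3 ∈ Z.
(3): 3 matches 4: 3 ∈ N.
(3): 4 matches 3: 4 ∈ Z.
Suppose 4 ∈ P: no assignment then satisfies all the clues, so 4 ∉ P.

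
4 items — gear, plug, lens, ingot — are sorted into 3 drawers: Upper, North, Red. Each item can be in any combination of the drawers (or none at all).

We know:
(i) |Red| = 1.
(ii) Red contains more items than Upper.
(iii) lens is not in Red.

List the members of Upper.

Upper = {}

From (iii): lens ∉ Red.
Suppose gear ∈ Upper: no assignment then satisfies all the clues, so gear ∉ Upper.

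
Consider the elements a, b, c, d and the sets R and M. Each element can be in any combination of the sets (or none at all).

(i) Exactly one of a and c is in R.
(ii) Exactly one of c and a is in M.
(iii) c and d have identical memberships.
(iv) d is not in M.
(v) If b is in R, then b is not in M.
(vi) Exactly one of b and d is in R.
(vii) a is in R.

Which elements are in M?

M = {a}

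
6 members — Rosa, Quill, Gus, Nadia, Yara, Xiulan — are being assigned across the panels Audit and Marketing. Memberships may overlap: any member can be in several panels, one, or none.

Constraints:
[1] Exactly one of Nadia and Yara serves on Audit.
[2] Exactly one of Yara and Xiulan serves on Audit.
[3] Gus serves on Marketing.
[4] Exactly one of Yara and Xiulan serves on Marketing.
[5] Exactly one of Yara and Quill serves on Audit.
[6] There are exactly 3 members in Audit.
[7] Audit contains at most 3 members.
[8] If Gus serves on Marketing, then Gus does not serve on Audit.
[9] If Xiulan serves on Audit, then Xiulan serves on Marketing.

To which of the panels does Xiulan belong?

Xiulan: Audit, Marketing

From (3): Gus ∈ Marketing.
(8): Gus ∉ Audit.
Suppose Xiulan ∉ Audit: no assignment then satisfies all the clues, so Xiulan ∈ Audit.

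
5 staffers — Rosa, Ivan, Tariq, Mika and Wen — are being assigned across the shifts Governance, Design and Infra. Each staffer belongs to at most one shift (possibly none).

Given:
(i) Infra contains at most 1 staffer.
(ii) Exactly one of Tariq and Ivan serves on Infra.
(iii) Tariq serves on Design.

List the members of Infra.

Infra = {Ivan}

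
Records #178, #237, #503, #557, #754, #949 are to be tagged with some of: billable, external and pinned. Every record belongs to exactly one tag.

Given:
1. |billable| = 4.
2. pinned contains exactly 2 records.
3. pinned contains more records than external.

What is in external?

external = {}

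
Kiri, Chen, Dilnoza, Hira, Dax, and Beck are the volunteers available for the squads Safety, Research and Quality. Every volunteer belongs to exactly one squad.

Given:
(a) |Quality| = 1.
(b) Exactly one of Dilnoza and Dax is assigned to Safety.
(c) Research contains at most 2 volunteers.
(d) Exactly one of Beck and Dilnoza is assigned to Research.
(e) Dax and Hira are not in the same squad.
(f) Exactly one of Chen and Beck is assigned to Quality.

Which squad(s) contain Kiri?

Kiri: Safety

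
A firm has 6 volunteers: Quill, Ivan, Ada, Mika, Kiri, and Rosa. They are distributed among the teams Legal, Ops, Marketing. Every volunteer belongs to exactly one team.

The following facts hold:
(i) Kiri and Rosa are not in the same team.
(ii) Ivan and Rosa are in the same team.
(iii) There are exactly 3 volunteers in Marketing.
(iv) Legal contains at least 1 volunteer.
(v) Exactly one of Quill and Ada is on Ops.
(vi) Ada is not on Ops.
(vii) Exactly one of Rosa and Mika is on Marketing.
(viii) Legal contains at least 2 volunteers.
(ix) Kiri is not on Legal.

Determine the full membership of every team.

Legal = {Ivan, Rosa}; Ops = {Quill}; Marketing = {Ada, Kiri, Mika}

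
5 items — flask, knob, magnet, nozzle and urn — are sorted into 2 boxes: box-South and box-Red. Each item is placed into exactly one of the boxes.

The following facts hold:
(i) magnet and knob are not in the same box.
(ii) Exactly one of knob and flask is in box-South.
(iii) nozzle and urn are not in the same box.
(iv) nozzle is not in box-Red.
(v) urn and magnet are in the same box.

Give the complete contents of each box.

From (iv): nozzle ∉ box-Red.
Only one box left: nozzle ∈ box-South.
(iii): urn ∉ box-South.
(v): magnet matches urn: magnet ∉ box-South.
Only one box left: magnet ∈ box-Red.
Only one box left: urn ∈ box-Red.
(i): knob ∉ box-Red.
Only one box left: knob ∈ box-South.
(ii) (exactly one): flask ∉ box-South.
Only one box left: flask ∈ box-Red.

box-South = {knob, nozzle}; box-Red = {flask, magnet, urn}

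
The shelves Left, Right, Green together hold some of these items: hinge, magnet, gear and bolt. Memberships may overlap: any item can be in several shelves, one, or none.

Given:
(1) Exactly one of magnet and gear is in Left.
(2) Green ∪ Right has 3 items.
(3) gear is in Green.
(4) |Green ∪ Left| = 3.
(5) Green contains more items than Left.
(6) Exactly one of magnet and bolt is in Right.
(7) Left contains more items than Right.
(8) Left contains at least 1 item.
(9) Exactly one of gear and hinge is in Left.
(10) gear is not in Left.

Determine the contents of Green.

Green = {gear, hinge, magnet}

From (3): gear ∈ Green.
From (10): gear ∉ Left.
(1) (exactly one): magnet ∈ Left.
(9) (exactly one): hinge ∈ Left.
Suppose hinge ∉ Green: no assignment then satisfies all the clues, so hinge ∈ Green.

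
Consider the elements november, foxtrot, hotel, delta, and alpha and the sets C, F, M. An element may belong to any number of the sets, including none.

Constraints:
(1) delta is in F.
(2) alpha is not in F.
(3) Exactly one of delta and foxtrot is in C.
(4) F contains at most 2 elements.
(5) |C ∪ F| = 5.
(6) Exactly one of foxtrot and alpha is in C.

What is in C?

C = {alpha, delta, hotel, november}

From (1): delta ∈ F.
From (2): alpha ∉ F.
Suppose november ∉ C: no assignment then satisfies all the clues, so november ∈ C.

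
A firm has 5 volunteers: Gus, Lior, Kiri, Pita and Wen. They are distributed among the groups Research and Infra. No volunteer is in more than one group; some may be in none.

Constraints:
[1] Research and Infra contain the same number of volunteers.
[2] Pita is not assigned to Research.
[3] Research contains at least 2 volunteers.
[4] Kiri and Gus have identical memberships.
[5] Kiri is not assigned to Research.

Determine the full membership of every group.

Research = {Lior, Wen}; Infra = {Gus, Kiri}

From (2): Pita ∉ Research.
From (5): Kiri ∉ Research.
(4): Gus matches Kiri: Gus ∉ Research.
(3): only 2 candidates remain for Research, so all are in.
Suppose Gus ∉ Infra: no assignment then satisfies all the clues, so Gus ∈ Infra.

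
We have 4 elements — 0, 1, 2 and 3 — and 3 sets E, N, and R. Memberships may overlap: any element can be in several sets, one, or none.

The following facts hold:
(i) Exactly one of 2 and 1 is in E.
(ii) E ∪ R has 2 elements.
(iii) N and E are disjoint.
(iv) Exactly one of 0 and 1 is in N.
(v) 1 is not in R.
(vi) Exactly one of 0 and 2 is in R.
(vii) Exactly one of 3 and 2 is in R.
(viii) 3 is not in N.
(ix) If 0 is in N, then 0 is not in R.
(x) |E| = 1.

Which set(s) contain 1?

From (v): 1 ∉ R.
From (viii): 3 ∉ N.
Suppose 1 ∉ E: no assignment then satisfies all the clues, so 1 ∈ E.

1: E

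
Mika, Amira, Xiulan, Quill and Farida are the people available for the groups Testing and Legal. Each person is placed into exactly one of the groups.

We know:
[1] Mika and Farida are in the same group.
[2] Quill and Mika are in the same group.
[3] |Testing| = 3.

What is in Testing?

Testing = {Farida, Mika, Quill}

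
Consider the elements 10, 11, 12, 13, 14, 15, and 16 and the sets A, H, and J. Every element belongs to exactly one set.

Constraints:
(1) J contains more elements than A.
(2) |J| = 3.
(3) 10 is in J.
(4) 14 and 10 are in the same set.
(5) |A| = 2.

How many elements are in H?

2

From (3): 10 ∈ J.
(4): 14 matches 10: 14 ∉ A.
(4): 14 matches 10: 14 ∉ H.
(4): 14 matches 10: 14 ∈ J.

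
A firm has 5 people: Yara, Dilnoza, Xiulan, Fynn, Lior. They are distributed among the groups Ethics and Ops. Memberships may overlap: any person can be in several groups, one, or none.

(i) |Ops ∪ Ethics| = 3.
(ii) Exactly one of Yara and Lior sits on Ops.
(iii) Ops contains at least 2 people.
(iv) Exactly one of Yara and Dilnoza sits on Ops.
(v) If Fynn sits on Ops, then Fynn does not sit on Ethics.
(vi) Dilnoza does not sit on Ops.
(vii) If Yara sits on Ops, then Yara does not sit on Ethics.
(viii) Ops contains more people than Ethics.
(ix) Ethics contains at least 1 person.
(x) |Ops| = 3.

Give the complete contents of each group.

Ethics = {Xiulan}; Ops = {Fynn, Xiulan, Yara}

From (vi): Dilnoza ∉ Ops.
(iv) (exactly one): Yara ∈ Ops.
(vii): Yara ∉ Ethics.
(ii) (exactly one): Lior ∉ Ops.
(x): only 3 candidates remain for Ops, so all are in.
(v): Fynn ∉ Ethics.
Suppose Dilnoza ∈ Ethics: no assignment then satisfies all the clues, so Dilnoza ∉ Ethics.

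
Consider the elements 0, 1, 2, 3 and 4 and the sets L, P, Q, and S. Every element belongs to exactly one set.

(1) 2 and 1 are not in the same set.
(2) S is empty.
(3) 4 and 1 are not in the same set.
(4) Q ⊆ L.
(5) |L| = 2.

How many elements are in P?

3

(2): S already has 0, so the rest are out.
Suppose 0 ∈ Q: no assignment then satisfies all the clues, so 0 ∉ Q.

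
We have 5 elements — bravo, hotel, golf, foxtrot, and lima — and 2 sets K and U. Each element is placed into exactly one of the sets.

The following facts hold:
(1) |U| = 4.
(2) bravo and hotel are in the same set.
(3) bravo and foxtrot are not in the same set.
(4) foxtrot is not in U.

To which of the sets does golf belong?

From (4): foxtrot ∉ U.
(1): only 4 candidates remain for U, so all are in.
Only one set left: foxtrot ∈ K.

golf: U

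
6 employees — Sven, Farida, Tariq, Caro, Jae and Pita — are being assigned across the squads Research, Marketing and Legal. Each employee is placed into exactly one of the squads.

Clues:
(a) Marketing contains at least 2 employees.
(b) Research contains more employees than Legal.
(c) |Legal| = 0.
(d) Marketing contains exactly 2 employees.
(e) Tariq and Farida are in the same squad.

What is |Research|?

4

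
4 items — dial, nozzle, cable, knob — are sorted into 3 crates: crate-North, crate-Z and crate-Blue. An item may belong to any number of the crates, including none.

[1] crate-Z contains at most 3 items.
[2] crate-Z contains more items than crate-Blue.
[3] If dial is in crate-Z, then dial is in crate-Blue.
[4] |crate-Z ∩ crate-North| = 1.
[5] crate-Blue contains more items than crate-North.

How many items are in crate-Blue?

2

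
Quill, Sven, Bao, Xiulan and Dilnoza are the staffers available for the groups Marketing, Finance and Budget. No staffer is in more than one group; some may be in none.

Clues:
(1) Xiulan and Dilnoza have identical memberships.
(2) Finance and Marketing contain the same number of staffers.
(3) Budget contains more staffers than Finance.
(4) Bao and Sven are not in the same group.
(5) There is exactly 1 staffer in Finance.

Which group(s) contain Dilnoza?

Dilnoza: Budget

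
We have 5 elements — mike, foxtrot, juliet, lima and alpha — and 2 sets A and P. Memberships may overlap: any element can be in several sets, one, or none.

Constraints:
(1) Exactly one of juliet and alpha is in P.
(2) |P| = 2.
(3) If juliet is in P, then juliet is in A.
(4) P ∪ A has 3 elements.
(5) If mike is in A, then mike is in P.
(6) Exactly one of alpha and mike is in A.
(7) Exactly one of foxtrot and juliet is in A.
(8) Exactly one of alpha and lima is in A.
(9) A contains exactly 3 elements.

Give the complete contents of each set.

A = {juliet, lima, mike}; P = {juliet, mike}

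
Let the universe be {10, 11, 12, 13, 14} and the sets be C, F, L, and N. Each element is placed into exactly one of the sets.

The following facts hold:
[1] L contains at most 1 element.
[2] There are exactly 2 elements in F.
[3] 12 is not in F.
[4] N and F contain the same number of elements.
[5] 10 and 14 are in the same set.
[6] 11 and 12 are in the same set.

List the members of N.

N = {11, 12}

From (3): 12 ∉ F.
(6): 11 matches 12: 11 ∉ F.
Suppose 10 ∈ N: no assignment then satisfies all the clues, so 10 ∉ N.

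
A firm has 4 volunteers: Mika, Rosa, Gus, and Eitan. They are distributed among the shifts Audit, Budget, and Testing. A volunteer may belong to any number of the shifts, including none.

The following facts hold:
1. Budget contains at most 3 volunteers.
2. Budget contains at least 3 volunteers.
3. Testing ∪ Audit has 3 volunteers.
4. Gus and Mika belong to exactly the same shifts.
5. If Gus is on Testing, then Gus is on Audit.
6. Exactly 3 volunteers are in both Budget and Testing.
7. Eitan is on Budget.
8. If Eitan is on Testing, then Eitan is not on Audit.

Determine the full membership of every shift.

Audit = {Gus, Mika}; Budget = {Eitan, Gus, Mika}; Testing = {Eitan, Gus, Mika}

From (7): Eitan ∈ Budget.
Suppose Mika ∉ Audit: no assignment then satisfies all the clues, so Mika ∈ Audit.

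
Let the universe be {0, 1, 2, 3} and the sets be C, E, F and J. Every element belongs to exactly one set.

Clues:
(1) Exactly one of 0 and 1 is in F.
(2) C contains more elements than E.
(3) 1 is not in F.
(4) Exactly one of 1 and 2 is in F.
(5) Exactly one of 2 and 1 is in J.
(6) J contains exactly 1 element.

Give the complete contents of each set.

C = {3}; E = {}; F = {0, 2}; J = {1}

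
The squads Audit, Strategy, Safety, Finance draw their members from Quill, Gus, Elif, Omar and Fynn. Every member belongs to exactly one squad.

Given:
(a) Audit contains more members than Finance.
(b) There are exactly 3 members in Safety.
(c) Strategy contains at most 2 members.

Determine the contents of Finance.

Finance = {}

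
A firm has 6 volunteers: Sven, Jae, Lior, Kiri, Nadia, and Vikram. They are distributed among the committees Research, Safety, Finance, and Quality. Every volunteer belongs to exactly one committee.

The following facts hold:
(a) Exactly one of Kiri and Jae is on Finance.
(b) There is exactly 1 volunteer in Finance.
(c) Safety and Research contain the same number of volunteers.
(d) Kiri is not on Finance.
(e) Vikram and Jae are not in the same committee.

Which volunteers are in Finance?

From (d): Kiri ∉ Finance.
(a) (exactly one): Jae ∈ Finance.
(b): Finance already has 1, so the rest are out.

Finance = {Jae}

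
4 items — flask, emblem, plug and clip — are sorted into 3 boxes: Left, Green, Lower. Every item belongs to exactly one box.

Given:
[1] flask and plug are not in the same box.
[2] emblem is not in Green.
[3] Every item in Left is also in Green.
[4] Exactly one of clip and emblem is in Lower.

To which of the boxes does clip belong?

clip: Green

From (2): emblem ∉ Green.
(3) contrapositive: emblem ∉ Left.
Only one box left: emblem ∈ Lower.
(4) (exactly one): clip ∉ Lower.
Suppose clip ∈ Left: no assignment then satisfies all the clues, so clip ∉ Left.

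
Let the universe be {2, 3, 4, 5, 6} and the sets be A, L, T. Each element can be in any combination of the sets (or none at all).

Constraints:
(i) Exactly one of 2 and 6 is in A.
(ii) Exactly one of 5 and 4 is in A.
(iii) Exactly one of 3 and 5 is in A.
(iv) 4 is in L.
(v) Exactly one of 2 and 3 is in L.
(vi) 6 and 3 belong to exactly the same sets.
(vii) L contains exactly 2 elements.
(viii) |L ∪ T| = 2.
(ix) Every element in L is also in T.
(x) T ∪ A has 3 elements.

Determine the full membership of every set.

A = {2, 5}; L = {2, 4}; T = {2, 4}

From (iv): 4 ∈ L.
(ix) with 4 ∈ L: 4 ∈ T.
Suppose 2 ∉ A: no assignment then satisfies all the clues, so 2 ∈ A.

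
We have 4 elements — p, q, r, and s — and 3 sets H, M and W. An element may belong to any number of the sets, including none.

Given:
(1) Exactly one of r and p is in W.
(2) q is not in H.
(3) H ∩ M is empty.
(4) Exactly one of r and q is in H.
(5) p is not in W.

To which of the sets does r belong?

r: H, W

From (2): q ∉ H.
From (5): p ∉ W.
(1) (exactly one): r ∈ W.
(4) (exactly one): r ∈ H.
(3) (disjoint): r ∉ M.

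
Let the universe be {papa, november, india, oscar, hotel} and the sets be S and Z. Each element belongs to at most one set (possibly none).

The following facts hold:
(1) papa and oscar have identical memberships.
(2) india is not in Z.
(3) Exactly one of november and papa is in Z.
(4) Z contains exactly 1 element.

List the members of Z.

Z = {november}

From (2): india ∉ Z.
Suppose papa ∈ Z: no assignment then satisfies all the clues, so papa ∉ Z.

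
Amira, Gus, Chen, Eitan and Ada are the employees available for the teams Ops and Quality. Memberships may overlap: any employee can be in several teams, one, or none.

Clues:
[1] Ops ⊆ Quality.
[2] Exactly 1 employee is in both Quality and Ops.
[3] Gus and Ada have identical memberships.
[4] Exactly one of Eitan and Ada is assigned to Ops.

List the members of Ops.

Ops = {Eitan}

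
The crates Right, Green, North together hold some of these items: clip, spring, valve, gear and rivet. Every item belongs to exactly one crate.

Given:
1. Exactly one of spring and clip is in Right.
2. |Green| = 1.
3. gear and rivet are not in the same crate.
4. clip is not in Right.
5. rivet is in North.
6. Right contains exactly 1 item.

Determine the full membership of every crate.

From (4): clip ∉ Right.
From (5): rivet ∈ North.
(1) (exactly one): spring ∈ Right.
(3): gear ∉ North.
(6): Right already has 1, so the rest are out.
Only one crate left: gear ∈ Green.
(2): Green already has 1, so the rest are out.
Only one crate left: clip ∈ North.
Only one crate left: valve ∈ North.

Right = {spring}; Green = {gear}; North = {clip, rivet, valve}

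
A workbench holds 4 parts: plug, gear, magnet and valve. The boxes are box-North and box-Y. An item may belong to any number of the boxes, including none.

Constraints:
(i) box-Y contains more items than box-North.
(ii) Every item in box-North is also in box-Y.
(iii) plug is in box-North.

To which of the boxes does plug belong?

From (iii): plug ∈ box-North.
(ii) with plug ∈ box-North: plug ∈ box-Y.

plug: box-North, box-Y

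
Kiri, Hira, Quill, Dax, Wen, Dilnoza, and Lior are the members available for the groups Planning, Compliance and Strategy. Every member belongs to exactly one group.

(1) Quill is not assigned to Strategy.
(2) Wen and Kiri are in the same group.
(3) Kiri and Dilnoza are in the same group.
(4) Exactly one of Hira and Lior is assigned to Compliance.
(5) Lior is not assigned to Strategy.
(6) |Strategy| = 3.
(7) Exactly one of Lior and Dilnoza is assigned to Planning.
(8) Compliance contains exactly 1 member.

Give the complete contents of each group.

From (1): Quill ∉ Strategy.
From (5): Lior ∉ Strategy.
Suppose Kiri ∈ Planning: no assignment then satisfies all the clues, so Kiri ∉ Planning.

Planning = {Dax, Lior, Quill}; Compliance = {Hira}; Strategy = {Dilnoza, Kiri, Wen}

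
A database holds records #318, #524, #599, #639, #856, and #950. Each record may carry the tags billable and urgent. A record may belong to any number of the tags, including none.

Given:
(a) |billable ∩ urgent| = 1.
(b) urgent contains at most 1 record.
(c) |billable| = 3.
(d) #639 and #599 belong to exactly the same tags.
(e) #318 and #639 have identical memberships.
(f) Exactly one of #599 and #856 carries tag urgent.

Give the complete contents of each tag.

billable = {#524, #856, #950}; urgent = {#856}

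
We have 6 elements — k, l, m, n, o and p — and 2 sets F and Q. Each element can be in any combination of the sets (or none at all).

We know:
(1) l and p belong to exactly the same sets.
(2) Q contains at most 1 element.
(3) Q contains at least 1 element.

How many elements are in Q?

1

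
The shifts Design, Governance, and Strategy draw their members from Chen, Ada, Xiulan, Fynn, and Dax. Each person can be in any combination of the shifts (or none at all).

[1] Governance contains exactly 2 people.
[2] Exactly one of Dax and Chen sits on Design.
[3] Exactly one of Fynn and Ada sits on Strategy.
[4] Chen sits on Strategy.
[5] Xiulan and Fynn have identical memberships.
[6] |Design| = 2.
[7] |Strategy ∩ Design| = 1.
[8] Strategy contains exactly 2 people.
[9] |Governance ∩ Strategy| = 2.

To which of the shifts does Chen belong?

Chen: Governance, Strategy

From (4): Chen ∈ Strategy.
Suppose Chen ∈ Design: no assignment then satisfies all the clues, so Chen ∉ Design.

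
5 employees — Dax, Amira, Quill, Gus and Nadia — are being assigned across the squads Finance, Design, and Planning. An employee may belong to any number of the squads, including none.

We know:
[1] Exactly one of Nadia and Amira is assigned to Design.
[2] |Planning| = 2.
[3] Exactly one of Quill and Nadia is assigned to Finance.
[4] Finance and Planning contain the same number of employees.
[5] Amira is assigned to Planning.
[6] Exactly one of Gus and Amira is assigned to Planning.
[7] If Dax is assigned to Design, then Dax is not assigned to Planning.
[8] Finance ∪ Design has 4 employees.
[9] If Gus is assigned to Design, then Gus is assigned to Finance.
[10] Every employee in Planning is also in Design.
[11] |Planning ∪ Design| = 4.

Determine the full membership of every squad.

Finance = {Gus, Quill}; Design = {Amira, Dax, Gus, Quill}; Planning = {Amira, Quill}

From (5): Amira ∈ Planning.
(6) (exactly one): Gus ∉ Planning.
(10) with Amira ∈ Planning: Amira ∈ Design.
(1) (exactly one): Nadia ∉ Design.
(10) contrapositive: Nadia ∉ Planning.
Suppose Dax ∈ Finance: no assignment then satisfies all the clues, so Dax ∉ Finance.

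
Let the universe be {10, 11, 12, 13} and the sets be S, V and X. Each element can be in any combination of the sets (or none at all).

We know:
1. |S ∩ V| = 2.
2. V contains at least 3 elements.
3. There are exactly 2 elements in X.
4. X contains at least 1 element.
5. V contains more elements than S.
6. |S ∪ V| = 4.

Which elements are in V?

V = {10, 11, 12, 13}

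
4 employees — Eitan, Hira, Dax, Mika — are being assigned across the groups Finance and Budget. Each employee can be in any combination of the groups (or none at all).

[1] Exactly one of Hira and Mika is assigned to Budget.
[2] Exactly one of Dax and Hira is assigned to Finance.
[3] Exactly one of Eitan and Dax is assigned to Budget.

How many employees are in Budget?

2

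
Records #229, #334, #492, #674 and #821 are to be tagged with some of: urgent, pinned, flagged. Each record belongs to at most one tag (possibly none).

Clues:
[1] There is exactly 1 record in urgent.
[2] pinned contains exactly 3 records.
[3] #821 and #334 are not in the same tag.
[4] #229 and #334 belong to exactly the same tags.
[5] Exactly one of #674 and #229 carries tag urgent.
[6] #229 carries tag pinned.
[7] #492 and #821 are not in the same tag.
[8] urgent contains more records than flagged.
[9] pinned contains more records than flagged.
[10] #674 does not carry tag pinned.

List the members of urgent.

From (6): #229 ∈ pinned.
From (10): #674 ∉ pinned.
(4): #334 matches #229: #334 ∉ urgent.
(4): #334 matches #229: #334 ∈ pinned.
(5) (exactly one): #674 ∈ urgent.
(1): urgent already has 1, so the rest are out.
(3): #821 ∉ pinned.
(2): only 3 candidates remain for pinned, so all are in.

urgent = {#674}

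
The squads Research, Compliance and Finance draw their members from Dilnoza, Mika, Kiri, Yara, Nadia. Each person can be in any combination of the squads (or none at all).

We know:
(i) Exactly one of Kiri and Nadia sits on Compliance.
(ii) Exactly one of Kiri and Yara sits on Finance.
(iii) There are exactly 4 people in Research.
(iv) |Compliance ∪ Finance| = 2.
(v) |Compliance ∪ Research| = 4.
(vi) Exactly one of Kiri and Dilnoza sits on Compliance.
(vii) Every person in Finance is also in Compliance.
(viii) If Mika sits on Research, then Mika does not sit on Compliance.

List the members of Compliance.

Compliance = {Kiri, Yara}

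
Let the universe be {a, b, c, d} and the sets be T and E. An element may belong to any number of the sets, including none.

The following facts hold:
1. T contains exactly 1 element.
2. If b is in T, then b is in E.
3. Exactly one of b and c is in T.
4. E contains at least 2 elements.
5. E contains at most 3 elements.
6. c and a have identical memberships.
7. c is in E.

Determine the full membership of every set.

T = {b}; E = {a, b, c}

From (7): c ∈ E.
(6): a matches c: a ∈ E.
Suppose a ∈ T: no assignment then satisfies all the clues, so a ∉ T.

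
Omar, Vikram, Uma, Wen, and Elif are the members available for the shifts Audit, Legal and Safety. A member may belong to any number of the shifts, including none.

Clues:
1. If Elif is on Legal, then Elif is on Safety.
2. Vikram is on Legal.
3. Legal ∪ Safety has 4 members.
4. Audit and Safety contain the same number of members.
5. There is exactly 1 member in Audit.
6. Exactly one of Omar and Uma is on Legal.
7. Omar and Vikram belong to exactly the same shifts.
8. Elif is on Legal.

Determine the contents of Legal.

Legal = {Elif, Omar, Vikram, Wen}

From (2): Vikram ∈ Legal.
From (8): Elif ∈ Legal.
(1): Elif ∈ Safety.
(7): Omar matches Vikram: Omar ∈ Legal.
(6) (exactly one): Uma ∉ Legal.
Suppose Wen ∉ Legal: no assignment then satisfies all the clues, so Wen ∈ Legal.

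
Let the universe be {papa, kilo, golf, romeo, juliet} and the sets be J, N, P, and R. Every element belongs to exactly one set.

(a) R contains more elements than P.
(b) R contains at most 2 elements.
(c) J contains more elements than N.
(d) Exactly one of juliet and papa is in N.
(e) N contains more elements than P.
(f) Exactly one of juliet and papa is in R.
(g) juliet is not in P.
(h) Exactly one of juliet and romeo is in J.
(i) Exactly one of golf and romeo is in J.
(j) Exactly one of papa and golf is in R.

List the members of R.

From (g): juliet ∉ P.
Suppose papa ∈ R: no assignment then satisfies all the clues, so papa ∉ R.

R = {golf, juliet}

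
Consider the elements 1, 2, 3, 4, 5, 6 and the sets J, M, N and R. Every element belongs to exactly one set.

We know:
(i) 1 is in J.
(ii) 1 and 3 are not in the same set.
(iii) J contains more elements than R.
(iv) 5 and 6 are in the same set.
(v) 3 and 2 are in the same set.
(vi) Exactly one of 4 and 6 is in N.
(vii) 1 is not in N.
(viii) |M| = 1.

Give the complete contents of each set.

J = {1}; M = {4}; N = {2, 3, 5, 6}; R = {}

From (i): 1 ∈ J.
(ii): 3 ∉ J.
(v): 2 matches 3: 2 ∉ J.
Suppose 2 ∈ M: no assignment then satisfies all the clues, so 2 ∉ M.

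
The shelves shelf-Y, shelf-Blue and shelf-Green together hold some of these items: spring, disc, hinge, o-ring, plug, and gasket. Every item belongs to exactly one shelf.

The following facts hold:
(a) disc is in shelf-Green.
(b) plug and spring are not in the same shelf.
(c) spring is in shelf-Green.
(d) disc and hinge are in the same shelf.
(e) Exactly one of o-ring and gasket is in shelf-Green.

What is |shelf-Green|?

4

From (a): disc ∈ shelf-Green.
From (c): spring ∈ shelf-Green.
(b): plug ∉ shelf-Green.
(d): hinge matches disc: hinge ∉ shelf-Y.
(d): hinge matches disc: hinge ∉ shelf-Blue.
(d): hinge matches disc: hinge ∈ shelf-Green.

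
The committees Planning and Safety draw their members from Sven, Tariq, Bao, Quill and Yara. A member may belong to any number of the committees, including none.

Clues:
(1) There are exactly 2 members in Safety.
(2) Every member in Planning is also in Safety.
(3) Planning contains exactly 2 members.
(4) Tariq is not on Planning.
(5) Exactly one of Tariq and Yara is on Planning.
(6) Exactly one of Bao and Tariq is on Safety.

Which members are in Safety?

From (4): Tariq ∉ Planning.
(5) (exactly one): Yara ∈ Planning.
(2) with Yara ∈ Planning: Yara ∈ Safety.
Suppose Sven ∈ Safety: no assignment then satisfies all the clues, so Sven ∉ Safety.

Safety = {Bao, Yara}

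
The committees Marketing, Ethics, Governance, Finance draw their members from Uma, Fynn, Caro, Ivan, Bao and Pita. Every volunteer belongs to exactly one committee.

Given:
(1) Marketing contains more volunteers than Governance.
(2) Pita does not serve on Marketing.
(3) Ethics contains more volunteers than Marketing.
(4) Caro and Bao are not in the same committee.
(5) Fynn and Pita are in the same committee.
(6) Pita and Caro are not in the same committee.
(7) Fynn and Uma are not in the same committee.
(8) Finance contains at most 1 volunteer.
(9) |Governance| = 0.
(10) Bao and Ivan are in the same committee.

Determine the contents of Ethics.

Ethics = {Bao, Fynn, Ivan, Pita}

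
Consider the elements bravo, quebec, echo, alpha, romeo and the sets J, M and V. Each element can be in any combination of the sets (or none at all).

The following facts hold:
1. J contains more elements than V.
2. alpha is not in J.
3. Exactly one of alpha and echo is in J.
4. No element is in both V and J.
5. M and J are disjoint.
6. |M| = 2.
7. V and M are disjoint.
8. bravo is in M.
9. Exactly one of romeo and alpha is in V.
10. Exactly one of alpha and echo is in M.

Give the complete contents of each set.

J = {echo, quebec}; M = {alpha, bravo}; V = {romeo}

From (2): alpha ∉ J.
From (8): bravo ∈ M.
(3) (exactly one): echo ∈ J.
(4) (disjoint): echo ∉ V.
(5) (disjoint): bravo ∉ J.
(5) (disjoint): echo ∉ M.
(7) (disjoint): bravo ∉ V.
(10) (exactly one): alpha ∈ M.
(6): M already has 2, so the rest are out.
(7) (disjoint): alpha ∉ V.
(9) (exactly one): romeo ∈ V.
Suppose quebec ∉ J: no assignment then satisfies all the clues, so quebec ∈ J.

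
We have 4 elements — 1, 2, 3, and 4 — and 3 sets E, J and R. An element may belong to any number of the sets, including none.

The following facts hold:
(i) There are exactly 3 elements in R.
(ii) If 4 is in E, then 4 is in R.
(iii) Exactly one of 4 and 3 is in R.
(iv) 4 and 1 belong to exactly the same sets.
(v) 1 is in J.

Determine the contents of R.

R = {1, 2, 4}

From (v): 1 ∈ J.
(iv): 4 matches 1: 4 ∈ J.
Suppose 1 ∉ R: no assignment then satisfies all the clues, so 1 ∈ R.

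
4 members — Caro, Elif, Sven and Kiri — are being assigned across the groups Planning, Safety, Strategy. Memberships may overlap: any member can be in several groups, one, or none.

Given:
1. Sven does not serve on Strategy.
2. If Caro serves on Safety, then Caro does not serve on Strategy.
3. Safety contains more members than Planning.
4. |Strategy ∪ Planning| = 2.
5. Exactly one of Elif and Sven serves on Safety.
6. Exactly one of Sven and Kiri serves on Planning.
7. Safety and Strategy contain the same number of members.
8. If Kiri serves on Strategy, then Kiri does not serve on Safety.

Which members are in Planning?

Planning = {Kiri}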